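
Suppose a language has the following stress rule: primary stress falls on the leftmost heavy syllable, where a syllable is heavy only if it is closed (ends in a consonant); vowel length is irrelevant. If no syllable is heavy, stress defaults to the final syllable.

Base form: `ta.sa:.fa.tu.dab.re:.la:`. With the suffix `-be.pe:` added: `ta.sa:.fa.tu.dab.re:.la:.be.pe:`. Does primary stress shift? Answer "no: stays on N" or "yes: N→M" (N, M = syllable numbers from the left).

Base `ta.sa:.fa.tu.dab.re:.la:` (7 syllables):
  Weights: 1 ta L, 2 sa: L, 3 fa L, 4 tu L, 5 dab H, 6 re: L, 7 la: L.
  Heavy syllables in the domain: 5. The leftmost is syllable 5 (dab).
  → primary stress on syllable 5.
Suffixed `ta.sa:.fa.tu.dab.re:.la:.be.pe:` (9 syllables):
  Weights: 1 ta L, 2 sa: L, 3 fa L, 4 tu L, 5 dab H, 6 re: L, 7 la: L, 8 be L, 9 pe: L.
  Heavy syllables in the domain: 5. The leftmost is syllable 5 (dab).
  → primary stress on syllable 5.

no: stays on 5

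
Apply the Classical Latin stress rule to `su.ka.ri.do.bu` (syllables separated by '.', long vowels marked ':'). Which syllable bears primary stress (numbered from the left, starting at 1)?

3

Classical Latin: stress the penult if heavy (long vowel or closed), else the antepenult.
Weights: 3 ri L, 4 do L, 5 bu L.
The penult (syllable 4, do) is light, so stress falls on the antepenult (syllable 3, ri).
Stress on syllable 3: su.ka.ˈri.do.bu.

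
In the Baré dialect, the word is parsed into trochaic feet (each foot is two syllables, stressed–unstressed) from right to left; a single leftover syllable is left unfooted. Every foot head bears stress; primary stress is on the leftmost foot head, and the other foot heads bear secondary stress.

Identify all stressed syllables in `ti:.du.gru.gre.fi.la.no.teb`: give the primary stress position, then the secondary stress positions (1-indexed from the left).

Parse right to left into trochaic (ˈσσ) feet: (ˈti:.du) (ˈgru.gre) (ˈfi.la) (ˈno.teb).
Foot heads (stressed positions): 1, 3, 5, 7.
End Rule Leftmost: primary stress on the leftmost head = syllable 1.
Secondary stress on 3, 5, 7: ˈti:.du.ˌgru.gre.ˌfi.la.ˌno.teb.

primary 1, secondary 3, 5, 7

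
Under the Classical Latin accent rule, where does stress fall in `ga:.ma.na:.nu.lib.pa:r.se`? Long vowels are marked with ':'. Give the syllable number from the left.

Classical Latin: stress the penult if heavy (long vowel or closed), else the antepenult.
Weights: 5 lib H, 6 pa:r H, 7 se L.
The penult (syllable 6, pa:r) is heavy, so it takes stress.
Stress on syllable 6: ga:.ma.na:.nu.lib.ˈpa:r.se.

6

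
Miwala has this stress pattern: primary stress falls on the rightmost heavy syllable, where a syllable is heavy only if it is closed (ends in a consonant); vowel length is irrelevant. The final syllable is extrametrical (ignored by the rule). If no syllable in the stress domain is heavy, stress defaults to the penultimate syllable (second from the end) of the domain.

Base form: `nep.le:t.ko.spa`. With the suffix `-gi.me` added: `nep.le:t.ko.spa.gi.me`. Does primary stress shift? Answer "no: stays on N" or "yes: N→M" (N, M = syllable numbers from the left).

no: stays on 2

Base `nep.le:t.ko.spa` (4 syllables):
  The final syllable (4, spa) is extrametrical; the stress domain is syllables 1–3.
  Weights: 1 nep H, 2 le:t H, 3 ko L.
  Heavy syllables in the domain: 1, 2. The rightmost is syllable 2 (le:t).
  → primary stress on syllable 2.
Suffixed `nep.le:t.ko.spa.gi.me` (6 syllables):
  The final syllable (6, me) is extrametrical; the stress domain is syllables 1–5.
  Weights: 1 nep H, 2 le:t H, 3 ko L, 4 spa L, 5 gi L.
  Heavy syllables in the domain: 1, 2. The rightmost is syllable 2 (le:t).
  → primary stress on syllable 2.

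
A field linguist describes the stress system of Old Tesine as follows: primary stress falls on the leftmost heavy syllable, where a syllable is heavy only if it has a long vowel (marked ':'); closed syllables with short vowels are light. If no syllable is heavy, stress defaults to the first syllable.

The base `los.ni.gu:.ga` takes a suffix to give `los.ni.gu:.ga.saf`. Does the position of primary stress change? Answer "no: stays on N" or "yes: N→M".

no: stays on 3

Base `los.ni.gu:.ga` (4 syllables):
  Weights: 1 los L, 2 ni L, 3 gu: H, 4 ga L.
  Heavy syllables in the domain: 3. The leftmost is syllable 3 (gu:).
  → primary stress on syllable 3.
Suffixed `los.ni.gu:.ga.saf` (5 syllables):
  Weights: 1 los L, 2 ni L, 3 gu: H, 4 ga L, 5 saf L.
  Heavy syllables in the domain: 3. The leftmost is syllable 3 (gu:).
  → primary stress on syllable 3.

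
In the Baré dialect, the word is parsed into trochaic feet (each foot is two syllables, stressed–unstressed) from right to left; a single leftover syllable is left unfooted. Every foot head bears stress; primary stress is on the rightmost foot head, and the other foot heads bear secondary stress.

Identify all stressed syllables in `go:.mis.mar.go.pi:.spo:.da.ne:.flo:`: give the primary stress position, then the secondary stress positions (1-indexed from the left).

primary 8, secondary 2, 4, 6

Parse right to left into trochaic (ˈσσ) feet: go: (ˈmis.mar) (ˈgo.pi:) (ˈspo:.da) (ˈne:.flo:). Syllable 1 is left unfooted.
Foot heads (stressed positions): 2, 4, 6, 8.
End Rule Rightmost: primary stress on the rightmost head = syllable 8.
Secondary stress on 2, 4, 6: go:.ˌmis.mar.ˌgo.pi:.ˌspo:.da.ˈne:.flo:.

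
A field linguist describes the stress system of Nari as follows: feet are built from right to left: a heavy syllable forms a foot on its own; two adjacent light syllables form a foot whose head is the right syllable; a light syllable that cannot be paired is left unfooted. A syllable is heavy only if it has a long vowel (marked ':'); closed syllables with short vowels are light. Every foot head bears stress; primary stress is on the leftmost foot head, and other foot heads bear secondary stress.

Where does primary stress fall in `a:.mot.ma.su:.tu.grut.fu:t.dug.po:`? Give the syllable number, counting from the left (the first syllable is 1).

Weights: 1 a: H, 2 mot L, 3 ma L, 4 su: H, 5 tu L, 6 grut L, 7 fu:t H, 8 dug L, 9 po: H.
Parse right to left (heavy = foot alone; LL = one foot; stranded L unfooted): (ˈa:) (mot.ˈma) (ˈsu:) (tu.ˈgrut) (ˈfu:t) dug (ˈpo:).
Foot heads: 1, 3, 4, 6, 7, 9.
Primary stress on the leftmost head = syllable 1.
Primary stress: syllable 1 → ˈa:.mot.ma.su:.tu.grut.fu:t.dug.po:.

1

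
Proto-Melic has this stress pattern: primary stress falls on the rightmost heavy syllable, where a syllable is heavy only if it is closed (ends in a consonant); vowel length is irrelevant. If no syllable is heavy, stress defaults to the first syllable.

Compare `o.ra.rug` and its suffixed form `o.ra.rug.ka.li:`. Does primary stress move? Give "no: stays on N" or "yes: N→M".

Base `o.ra.rug` (3 syllables):
  Weights: 1 o L, 2 ra L, 3 rug H.
  Heavy syllables in the domain: 3. The rightmost is syllable 3 (rug).
  → primary stress on syllable 3.
Suffixed `o.ra.rug.ka.li:` (5 syllables):
  Weights: 1 o L, 2 ra L, 3 rug H, 4 ka L, 5 li: L.
  Heavy syllables in the domain: 3. The rightmost is syllable 3 (rug).
  → primary stress on syllable 3.

no: stays on 3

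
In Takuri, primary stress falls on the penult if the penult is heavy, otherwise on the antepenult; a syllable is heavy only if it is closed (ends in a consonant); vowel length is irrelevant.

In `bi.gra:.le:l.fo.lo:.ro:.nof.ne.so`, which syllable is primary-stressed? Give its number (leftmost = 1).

Weights: 7 nof H, 8 ne L, 9 so L.
The penult (syllable 8, ne) is light, so stress falls on the antepenult (syllable 7, nof).
Primary stress: syllable 7 → bi.gra:.le:l.fo.lo:.ro:.ˈnof.ne.so.

7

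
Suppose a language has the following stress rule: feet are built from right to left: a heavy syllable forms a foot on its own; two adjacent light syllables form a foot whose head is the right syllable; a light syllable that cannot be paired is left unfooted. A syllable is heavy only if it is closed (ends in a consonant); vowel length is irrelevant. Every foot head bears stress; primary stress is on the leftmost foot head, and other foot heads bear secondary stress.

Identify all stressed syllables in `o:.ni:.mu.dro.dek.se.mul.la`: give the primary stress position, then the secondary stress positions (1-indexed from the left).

primary 2, secondary 4, 5, 7

Weights: 1 o: L, 2 ni: L, 3 mu L, 4 dro L, 5 dek H, 6 se L, 7 mul H, 8 la L.
Parse right to left (heavy = foot alone; LL = one foot; stranded L unfooted): (o:.ˈni:) (mu.ˈdro) (ˈdek) se (ˈmul) la.
Foot heads: 2, 4, 5, 7.
Primary stress on the leftmost head = syllable 2.
Secondary stress on 4, 5, 7: o:.ˈni:.mu.ˌdro.ˌdek.se.ˌmul.la.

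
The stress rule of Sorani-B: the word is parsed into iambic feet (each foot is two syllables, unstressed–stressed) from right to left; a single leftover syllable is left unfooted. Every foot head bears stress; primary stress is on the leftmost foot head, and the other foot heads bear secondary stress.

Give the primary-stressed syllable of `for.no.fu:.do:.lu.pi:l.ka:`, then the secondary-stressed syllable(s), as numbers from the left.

Parse right to left into iambic (σˈσ) feet: for (no.ˈfu:) (do:.ˈlu) (pi:l.ˈka:). Syllable 1 is left unfooted.
Foot heads (stressed positions): 3, 5, 7.
End Rule Leftmost: primary stress on the leftmost head = syllable 3.
Secondary stress on 5, 7: for.no.ˈfu:.do:.ˌlu.pi:l.ˌka:.

primary 3, secondary 5, 7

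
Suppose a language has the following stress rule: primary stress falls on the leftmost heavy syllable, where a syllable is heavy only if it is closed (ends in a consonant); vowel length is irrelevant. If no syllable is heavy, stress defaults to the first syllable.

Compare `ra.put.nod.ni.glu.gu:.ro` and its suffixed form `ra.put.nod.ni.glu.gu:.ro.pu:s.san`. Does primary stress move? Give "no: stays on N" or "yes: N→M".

no: stays on 2

Base `ra.put.nod.ni.glu.gu:.ro` (7 syllables):
  Weights: 1 ra L, 2 put H, 3 nod H, 4 ni L, 5 glu L, 6 gu: L, 7 ro L.
  Heavy syllables in the domain: 2, 3. The leftmost is syllable 2 (put).
  → primary stress on syllable 2.
Suffixed `ra.put.nod.ni.glu.gu:.ro.pu:s.san` (9 syllables):
  Weights: 1 ra L, 2 put H, 3 nod H, 4 ni L, 5 glu L, 6 gu: L, 7 ro L, 8 pu:s H, 9 san H.
  Heavy syllables in the domain: 2, 3, 8, 9. The leftmost is syllable 2 (put).
  → primary stress on syllable 2.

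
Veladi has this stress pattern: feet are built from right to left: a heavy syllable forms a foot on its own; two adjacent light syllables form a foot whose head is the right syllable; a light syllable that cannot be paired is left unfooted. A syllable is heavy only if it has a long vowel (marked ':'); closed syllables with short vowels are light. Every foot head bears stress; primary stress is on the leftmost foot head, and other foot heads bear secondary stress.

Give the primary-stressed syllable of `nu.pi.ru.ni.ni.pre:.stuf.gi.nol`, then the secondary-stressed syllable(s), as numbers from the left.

primary 3, secondary 5, 6, 9

Weights: 1 nu L, 2 pi L, 3 ru L, 4 ni L, 5 ni L, 6 pre: H, 7 stuf L, 8 gi L, 9 nol L.
Parse right to left (heavy = foot alone; LL = one foot; stranded L unfooted): nu (pi.ˈru) (ni.ˈni) (ˈpre:) stuf (gi.ˈnol).
Foot heads: 3, 5, 6, 9.
Primary stress on the leftmost head = syllable 3.
Secondary stress on 5, 6, 9: nu.pi.ˈru.ni.ˌni.ˌpre:.stuf.gi.ˌnol.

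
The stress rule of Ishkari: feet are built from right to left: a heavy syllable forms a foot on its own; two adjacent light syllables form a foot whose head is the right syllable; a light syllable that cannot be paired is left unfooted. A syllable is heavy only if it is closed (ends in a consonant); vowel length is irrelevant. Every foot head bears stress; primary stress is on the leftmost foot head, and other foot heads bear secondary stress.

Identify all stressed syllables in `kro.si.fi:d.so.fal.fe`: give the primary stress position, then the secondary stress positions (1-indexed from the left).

primary 2, secondary 3, 5

Weights: 1 kro L, 2 si L, 3 fi:d H, 4 so L, 5 fal H, 6 fe L.
Parse right to left (heavy = foot alone; LL = one foot; stranded L unfooted): (kro.ˈsi) (ˈfi:d) so (ˈfal) fe.
Foot heads: 2, 3, 5.
Primary stress on the leftmost head = syllable 2.
Secondary stress on 3, 5: kro.ˈsi.ˌfi:d.so.ˌfal.fe.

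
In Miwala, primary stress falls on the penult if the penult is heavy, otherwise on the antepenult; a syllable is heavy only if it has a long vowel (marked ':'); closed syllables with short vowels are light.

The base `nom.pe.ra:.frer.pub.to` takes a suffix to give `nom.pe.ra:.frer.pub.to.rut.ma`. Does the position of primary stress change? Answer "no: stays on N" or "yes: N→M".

Base `nom.pe.ra:.frer.pub.to` (6 syllables):
  Weights: 4 frer L, 5 pub L, 6 to L.
  The penult (syllable 5, pub) is light, so stress falls on the antepenult (syllable 4, frer).
  → primary stress on syllable 4.
Suffixed `nom.pe.ra:.frer.pub.to.rut.ma` (8 syllables):
  Weights: 6 to L, 7 rut L, 8 ma L.
  The penult (syllable 7, rut) is light, so stress falls on the antepenult (syllable 6, to).
  → primary stress on syllable 6.

yes: 4→6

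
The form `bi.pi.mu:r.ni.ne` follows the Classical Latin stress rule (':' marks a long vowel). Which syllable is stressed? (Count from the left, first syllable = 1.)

3

Classical Latin: stress the penult if heavy (long vowel or closed), else the antepenult.
Weights: 3 mu:r H, 4 ni L, 5 ne L.
The penult (syllable 4, ni) is light, so stress falls on the antepenult (syllable 3, mu:r).
Stress on syllable 3: bi.pi.ˈmu:r.ni.ne.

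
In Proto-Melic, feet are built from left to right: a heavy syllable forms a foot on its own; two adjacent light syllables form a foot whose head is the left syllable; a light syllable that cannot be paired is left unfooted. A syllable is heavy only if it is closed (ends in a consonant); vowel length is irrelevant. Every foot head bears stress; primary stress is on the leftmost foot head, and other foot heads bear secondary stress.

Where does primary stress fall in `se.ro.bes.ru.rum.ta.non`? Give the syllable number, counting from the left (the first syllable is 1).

Weights: 1 se L, 2 ro L, 3 bes H, 4 ru L, 5 rum H, 6 ta L, 7 non H.
Parse left to right (heavy = foot alone; LL = one foot; stranded L unfooted): (ˈse.ro) (ˈbes) ru (ˈrum) ta (ˈnon).
Foot heads: 1, 3, 5, 7.
Primary stress on the leftmost head = syllable 1.
Primary stress: syllable 1 → ˈse.ro.bes.ru.rum.ta.non.

1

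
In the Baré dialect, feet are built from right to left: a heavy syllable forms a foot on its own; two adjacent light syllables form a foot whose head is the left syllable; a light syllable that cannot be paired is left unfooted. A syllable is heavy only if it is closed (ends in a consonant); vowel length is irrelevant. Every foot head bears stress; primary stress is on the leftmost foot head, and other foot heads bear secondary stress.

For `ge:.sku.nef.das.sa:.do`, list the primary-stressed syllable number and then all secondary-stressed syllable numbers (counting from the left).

Weights: 1 ge: L, 2 sku L, 3 nef H, 4 das H, 5 sa: L, 6 do L.
Parse right to left (heavy = foot alone; LL = one foot; stranded L unfooted): (ˈge:.sku) (ˈnef) (ˈdas) (ˈsa:.do).
Foot heads: 1, 3, 4, 5.
Primary stress on the leftmost head = syllable 1.
Secondary stress on 3, 4, 5: ˈge:.sku.ˌnef.ˌdas.ˌsa:.do.

primary 1, secondary 3, 4, 5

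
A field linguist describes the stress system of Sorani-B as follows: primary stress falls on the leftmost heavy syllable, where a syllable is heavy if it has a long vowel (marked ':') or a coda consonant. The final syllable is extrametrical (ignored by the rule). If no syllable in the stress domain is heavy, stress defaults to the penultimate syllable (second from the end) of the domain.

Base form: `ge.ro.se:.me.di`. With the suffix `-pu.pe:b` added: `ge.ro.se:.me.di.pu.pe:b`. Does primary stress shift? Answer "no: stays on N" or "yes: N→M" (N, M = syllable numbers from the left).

no: stays on 3

Base `ge.ro.se:.me.di` (5 syllables):
  The final syllable (5, di) is extrametrical; the stress domain is syllables 1–4.
  Weights: 1 ge L, 2 ro L, 3 se: H, 4 me L.
  Heavy syllables in the domain: 3. The leftmost is syllable 3 (se:).
  → primary stress on syllable 3.
Suffixed `ge.ro.se:.me.di.pu.pe:b` (7 syllables):
  The final syllable (7, pe:b) is extrametrical; the stress domain is syllables 1–6.
  Weights: 1 ge L, 2 ro L, 3 se: H, 4 me L, 5 di L, 6 pu L.
  Heavy syllables in the domain: 3. The leftmost is syllable 3 (se:).
  → primary stress on syllable 3.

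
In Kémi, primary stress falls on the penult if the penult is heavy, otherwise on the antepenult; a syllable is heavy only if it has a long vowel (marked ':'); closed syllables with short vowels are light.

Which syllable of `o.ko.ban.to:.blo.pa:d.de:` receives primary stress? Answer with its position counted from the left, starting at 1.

6

Weights: 5 blo L, 6 pa:d H, 7 de: H.
The penult (syllable 6, pa:d) is heavy, so it takes stress.
Primary stress: syllable 6 → o.ko.ban.to:.blo.ˈpa:d.de:.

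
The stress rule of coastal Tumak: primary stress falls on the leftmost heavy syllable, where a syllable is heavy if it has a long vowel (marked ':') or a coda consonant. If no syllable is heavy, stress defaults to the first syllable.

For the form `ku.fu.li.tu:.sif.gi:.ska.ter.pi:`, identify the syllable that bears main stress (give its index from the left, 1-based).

Weights: 1 ku L, 2 fu L, 3 li L, 4 tu: H, 5 sif H, 6 gi: H, 7 ska L, 8 ter H, 9 pi: H.
Heavy syllables in the domain: 4, 5, 6, 8, 9. The leftmost is syllable 4 (tu:).
Primary stress: syllable 4 → ku.fu.li.ˈtu:.sif.gi:.ska.ter.pi:.

4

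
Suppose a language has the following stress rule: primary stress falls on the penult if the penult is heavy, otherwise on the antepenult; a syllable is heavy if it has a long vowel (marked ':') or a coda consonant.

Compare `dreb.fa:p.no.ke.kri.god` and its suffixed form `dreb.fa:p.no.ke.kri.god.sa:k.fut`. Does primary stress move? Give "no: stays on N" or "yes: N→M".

yes: 4→7

Base `dreb.fa:p.no.ke.kri.god` (6 syllables):
  Weights: 4 ke L, 5 kri L, 6 god H.
  The penult (syllable 5, kri) is light, so stress falls on the antepenult (syllable 4, ke).
  → primary stress on syllable 4.
Suffixed `dreb.fa:p.no.ke.kri.god.sa:k.fut` (8 syllables):
  Weights: 6 god H, 7 sa:k H, 8 fut H.
  The penult (syllable 7, sa:k) is heavy, so it takes stress.
  → primary stress on syllable 7.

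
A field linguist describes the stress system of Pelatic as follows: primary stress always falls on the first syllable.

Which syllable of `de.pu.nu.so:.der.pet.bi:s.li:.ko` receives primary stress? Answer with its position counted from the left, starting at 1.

1

The word has 9 syllables; the first syllable is syllable 1 (de).
Primary stress: syllable 1 → ˈde.pu.nu.so:.der.pet.bi:s.li:.ko.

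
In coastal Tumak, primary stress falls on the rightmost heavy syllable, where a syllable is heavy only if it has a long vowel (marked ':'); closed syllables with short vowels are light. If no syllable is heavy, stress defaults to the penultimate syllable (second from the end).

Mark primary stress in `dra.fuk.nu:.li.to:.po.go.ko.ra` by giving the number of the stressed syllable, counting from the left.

Weights: 1 dra L, 2 fuk L, 3 nu: H, 4 li L, 5 to: H, 6 po L, 7 go L, 8 ko L, 9 ra L.
Heavy syllables in the domain: 3, 5. The rightmost is syllable 5 (to:).
Primary stress: syllable 5 → dra.fuk.nu:.li.ˈto:.po.go.ko.ra.

5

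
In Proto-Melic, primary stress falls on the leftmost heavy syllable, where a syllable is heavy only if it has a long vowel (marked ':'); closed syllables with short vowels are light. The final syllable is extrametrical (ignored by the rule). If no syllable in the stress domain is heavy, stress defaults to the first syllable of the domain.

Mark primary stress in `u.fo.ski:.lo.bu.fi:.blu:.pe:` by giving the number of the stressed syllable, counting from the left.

The final syllable (8, pe:) is extrametrical; the stress domain is syllables 1–7.
Weights: 1 u L, 2 fo L, 3 ski: H, 4 lo L, 5 bu L, 6 fi: H, 7 blu: H.
Heavy syllables in the domain: 3, 6, 7. The leftmost is syllable 3 (ski:).
Primary stress: syllable 3 → u.fo.ˈski:.lo.bu.fi:.blu:.pe:.

3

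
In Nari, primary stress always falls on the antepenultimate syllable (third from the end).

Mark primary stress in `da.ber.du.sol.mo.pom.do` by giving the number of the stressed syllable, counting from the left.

5

The word has 7 syllables; the antepenultimate syllable (third from the end) is syllable 5 (mo).
Primary stress: syllable 5 → da.ber.du.sol.ˈmo.pom.do.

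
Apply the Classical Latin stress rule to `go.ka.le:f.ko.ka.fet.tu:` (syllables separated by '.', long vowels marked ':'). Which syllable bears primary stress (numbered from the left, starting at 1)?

Classical Latin: stress the penult if heavy (long vowel or closed), else the antepenult.
Weights: 5 ka L, 6 fet H, 7 tu: H.
The penult (syllable 6, fet) is heavy, so it takes stress.
Stress on syllable 6: go.ka.le:f.ko.ka.ˈfet.tu:.

6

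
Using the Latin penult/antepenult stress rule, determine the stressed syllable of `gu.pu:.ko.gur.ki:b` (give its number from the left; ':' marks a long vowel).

Classical Latin: stress the penult if heavy (long vowel or closed), else the antepenult.
Weights: 3 ko L, 4 gur H, 5 ki:b H.
The penult (syllable 4, gur) is heavy, so it takes stress.
Stress on syllable 4: gu.pu:.ko.ˈgur.ki:b.

4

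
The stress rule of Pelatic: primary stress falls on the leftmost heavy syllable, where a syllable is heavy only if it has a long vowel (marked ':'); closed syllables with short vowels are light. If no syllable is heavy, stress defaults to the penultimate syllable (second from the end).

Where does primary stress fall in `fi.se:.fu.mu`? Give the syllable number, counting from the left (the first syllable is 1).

Weights: 1 fi L, 2 se: H, 3 fu L, 4 mu L.
Heavy syllables in the domain: 2. The leftmost is syllable 2 (se:).
Primary stress: syllable 2 → fi.ˈse:.fu.mu.

2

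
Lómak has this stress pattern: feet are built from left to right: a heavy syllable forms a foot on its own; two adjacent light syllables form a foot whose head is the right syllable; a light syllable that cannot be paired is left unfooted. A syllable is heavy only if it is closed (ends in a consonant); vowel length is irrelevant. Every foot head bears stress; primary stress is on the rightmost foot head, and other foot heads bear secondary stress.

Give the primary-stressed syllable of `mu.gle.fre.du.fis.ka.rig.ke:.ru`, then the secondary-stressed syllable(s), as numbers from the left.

Weights: 1 mu L, 2 gle L, 3 fre L, 4 du L, 5 fis H, 6 ka L, 7 rig H, 8 ke: L, 9 ru L.
Parse left to right (heavy = foot alone; LL = one foot; stranded L unfooted): (mu.ˈgle) (fre.ˈdu) (ˈfis) ka (ˈrig) (ke:.ˈru).
Foot heads: 2, 4, 5, 7, 9.
Primary stress on the rightmost head = syllable 9.
Secondary stress on 2, 4, 5, 7: mu.ˌgle.fre.ˌdu.ˌfis.ka.ˌrig.ke:.ˈru.

primary 9, secondary 2, 4, 5, 7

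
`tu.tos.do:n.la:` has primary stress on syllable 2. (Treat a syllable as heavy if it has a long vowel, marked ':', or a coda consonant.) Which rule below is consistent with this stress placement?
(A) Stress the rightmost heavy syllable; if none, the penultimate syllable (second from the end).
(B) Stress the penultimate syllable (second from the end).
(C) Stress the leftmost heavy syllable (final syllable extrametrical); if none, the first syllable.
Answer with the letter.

C

Rule A → syllable 4 (observed: 2).
Rule B → syllable 3 (observed: 2).
Rule C → syllable 2 ✓.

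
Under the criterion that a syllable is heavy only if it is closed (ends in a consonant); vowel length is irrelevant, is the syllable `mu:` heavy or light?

`mu:`: long vowel, open (no coda). Open (no coda) → light.

light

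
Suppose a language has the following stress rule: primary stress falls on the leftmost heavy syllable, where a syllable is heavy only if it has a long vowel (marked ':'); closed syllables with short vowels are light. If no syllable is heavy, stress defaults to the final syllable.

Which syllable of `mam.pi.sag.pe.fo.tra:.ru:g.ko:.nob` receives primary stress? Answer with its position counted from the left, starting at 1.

6

Weights: 1 mam L, 2 pi L, 3 sag L, 4 pe L, 5 fo L, 6 tra: H, 7 ru:g H, 8 ko: H, 9 nob L.
Heavy syllables in the domain: 6, 7, 8. The leftmost is syllable 6 (tra:).
Primary stress: syllable 6 → mam.pi.sag.pe.fo.ˈtra:.ru:g.ko:.nob.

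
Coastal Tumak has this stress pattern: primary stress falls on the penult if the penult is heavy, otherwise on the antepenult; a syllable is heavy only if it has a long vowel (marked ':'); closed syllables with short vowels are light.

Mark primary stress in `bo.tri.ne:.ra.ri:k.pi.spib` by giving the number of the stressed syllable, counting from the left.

Weights: 5 ri:k H, 6 pi L, 7 spib L.
The penult (syllable 6, pi) is light, so stress falls on the antepenult (syllable 5, ri:k).
Primary stress: syllable 5 → bo.tri.ne:.ra.ˈri:k.pi.spib.

5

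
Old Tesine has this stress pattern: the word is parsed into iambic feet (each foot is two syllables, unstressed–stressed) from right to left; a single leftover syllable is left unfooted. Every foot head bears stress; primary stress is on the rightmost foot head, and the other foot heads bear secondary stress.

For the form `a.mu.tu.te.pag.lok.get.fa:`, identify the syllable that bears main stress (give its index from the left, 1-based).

Parse right to left into iambic (σˈσ) feet: (a.ˈmu) (tu.ˈte) (pag.ˈlok) (get.ˈfa:).
Foot heads (stressed positions): 2, 4, 6, 8.
End Rule Rightmost: primary stress on the rightmost head = syllable 8.
Primary stress: syllable 8 → a.mu.tu.te.pag.lok.get.ˈfa:.

8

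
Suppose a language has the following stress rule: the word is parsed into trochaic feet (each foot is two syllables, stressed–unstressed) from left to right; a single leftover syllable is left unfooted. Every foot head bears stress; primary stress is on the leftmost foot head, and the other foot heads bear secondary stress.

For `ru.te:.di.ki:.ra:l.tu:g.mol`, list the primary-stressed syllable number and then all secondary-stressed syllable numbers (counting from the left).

Parse left to right into trochaic (ˈσσ) feet: (ˈru.te:) (ˈdi.ki:) (ˈra:l.tu:g) mol. Syllable 7 is left unfooted.
Foot heads (stressed positions): 1, 3, 5.
End Rule Leftmost: primary stress on the leftmost head = syllable 1.
Secondary stress on 3, 5: ˈru.te:.ˌdi.ki:.ˌra:l.tu:g.mol.

primary 1, secondary 3, 5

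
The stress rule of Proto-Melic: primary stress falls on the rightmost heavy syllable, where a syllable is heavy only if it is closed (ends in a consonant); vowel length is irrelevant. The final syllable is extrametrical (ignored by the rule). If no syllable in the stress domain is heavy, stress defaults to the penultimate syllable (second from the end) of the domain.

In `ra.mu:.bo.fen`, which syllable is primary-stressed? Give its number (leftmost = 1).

The final syllable (4, fen) is extrametrical; the stress domain is syllables 1–3.
Weights: 1 ra L, 2 mu: L, 3 bo L.
No heavy syllable in the domain; default to the penultimate syllable (second from the end) of the domain = syllable 2.
Primary stress: syllable 2 → ra.ˈmu:.bo.fen.

2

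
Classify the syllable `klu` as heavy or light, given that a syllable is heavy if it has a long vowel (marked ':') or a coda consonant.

light

`klu`: short vowel, open (no coda). Short vowel, open → light.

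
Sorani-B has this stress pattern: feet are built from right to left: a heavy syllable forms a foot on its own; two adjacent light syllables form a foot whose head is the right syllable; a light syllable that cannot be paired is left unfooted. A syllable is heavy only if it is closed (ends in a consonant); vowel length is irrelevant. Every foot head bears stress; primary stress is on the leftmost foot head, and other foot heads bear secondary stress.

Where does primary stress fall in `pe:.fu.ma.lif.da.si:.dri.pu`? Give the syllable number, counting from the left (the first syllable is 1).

3

Weights: 1 pe: L, 2 fu L, 3 ma L, 4 lif H, 5 da L, 6 si: L, 7 dri L, 8 pu L.
Parse right to left (heavy = foot alone; LL = one foot; stranded L unfooted): pe: (fu.ˈma) (ˈlif) (da.ˈsi:) (dri.ˈpu).
Foot heads: 3, 4, 6, 8.
Primary stress on the leftmost head = syllable 3.
Primary stress: syllable 3 → pe:.fu.ˈma.lif.da.si:.dri.pu.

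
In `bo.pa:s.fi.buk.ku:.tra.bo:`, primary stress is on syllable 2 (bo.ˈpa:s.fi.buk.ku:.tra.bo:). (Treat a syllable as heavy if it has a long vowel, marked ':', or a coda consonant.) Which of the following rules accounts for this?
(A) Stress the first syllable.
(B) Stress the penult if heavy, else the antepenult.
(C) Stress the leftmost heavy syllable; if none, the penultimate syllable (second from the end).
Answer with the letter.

Rule A → syllable 1 (observed: 2).
Rule B → syllable 5 (observed: 2).
Rule C → syllable 2 ✓.

C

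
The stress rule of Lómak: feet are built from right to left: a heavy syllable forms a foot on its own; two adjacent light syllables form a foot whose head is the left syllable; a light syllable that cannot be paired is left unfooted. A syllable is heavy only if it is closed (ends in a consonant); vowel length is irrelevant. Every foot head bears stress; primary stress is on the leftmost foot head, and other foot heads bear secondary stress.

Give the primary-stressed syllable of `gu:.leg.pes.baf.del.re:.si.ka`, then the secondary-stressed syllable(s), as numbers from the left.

primary 2, secondary 3, 4, 5, 7

Weights: 1 gu: L, 2 leg H, 3 pes H, 4 baf H, 5 del H, 6 re: L, 7 si L, 8 ka L.
Parse right to left (heavy = foot alone; LL = one foot; stranded L unfooted): gu: (ˈleg) (ˈpes) (ˈbaf) (ˈdel) re: (ˈsi.ka).
Foot heads: 2, 3, 4, 5, 7.
Primary stress on the leftmost head = syllable 2.
Secondary stress on 3, 4, 5, 7: gu:.ˈleg.ˌpes.ˌbaf.ˌdel.re:.ˌsi.ka.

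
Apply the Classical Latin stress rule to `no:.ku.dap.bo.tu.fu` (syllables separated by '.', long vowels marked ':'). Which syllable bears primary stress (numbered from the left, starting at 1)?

Classical Latin: stress the penult if heavy (long vowel or closed), else the antepenult.
Weights: 4 bo L, 5 tu L, 6 fu L.
The penult (syllable 5, tu) is light, so stress falls on the antepenult (syllable 4, bo).
Stress on syllable 4: no:.ku.dap.ˈbo.tu.fu.

4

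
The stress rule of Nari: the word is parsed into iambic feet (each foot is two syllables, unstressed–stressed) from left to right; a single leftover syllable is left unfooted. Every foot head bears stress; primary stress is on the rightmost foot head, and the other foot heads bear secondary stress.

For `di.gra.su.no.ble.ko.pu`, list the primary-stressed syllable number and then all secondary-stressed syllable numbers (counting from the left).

primary 6, secondary 2, 4

Parse left to right into iambic (σˈσ) feet: (di.ˈgra) (su.ˈno) (ble.ˈko) pu. Syllable 7 is left unfooted.
Foot heads (stressed positions): 2, 4, 6.
End Rule Rightmost: primary stress on the rightmost head = syllable 6.
Secondary stress on 2, 4: di.ˌgra.su.ˌno.ble.ˈko.pu.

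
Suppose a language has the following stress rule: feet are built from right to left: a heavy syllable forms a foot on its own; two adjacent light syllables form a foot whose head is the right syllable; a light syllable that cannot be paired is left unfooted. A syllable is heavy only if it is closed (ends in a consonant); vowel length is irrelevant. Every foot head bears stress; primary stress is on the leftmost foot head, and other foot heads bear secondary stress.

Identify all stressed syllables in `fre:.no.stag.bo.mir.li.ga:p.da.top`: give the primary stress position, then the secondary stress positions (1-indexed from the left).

primary 2, secondary 3, 5, 7, 9

Weights: 1 fre: L, 2 no L, 3 stag H, 4 bo L, 5 mir H, 6 li L, 7 ga:p H, 8 da L, 9 top H.
Parse right to left (heavy = foot alone; LL = one foot; stranded L unfooted): (fre:.ˈno) (ˈstag) bo (ˈmir) li (ˈga:p) da (ˈtop).
Foot heads: 2, 3, 5, 7, 9.
Primary stress on the leftmost head = syllable 2.
Secondary stress on 3, 5, 7, 9: fre:.ˈno.ˌstag.bo.ˌmir.li.ˌga:p.da.ˌtop.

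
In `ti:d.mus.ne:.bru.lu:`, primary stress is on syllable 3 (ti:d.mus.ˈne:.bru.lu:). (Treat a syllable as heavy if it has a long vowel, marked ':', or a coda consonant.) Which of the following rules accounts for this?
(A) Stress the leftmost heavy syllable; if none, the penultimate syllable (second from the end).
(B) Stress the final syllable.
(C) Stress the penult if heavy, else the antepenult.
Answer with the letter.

C

Rule A → syllable 1 (observed: 3).
Rule B → syllable 5 (observed: 3).
Rule C → syllable 3 ✓.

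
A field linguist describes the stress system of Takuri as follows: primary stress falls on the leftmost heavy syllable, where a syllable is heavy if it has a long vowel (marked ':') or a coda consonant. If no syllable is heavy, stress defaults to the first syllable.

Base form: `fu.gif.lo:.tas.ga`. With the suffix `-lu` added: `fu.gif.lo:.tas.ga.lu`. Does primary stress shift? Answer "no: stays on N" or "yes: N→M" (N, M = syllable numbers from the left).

no: stays on 2

Base `fu.gif.lo:.tas.ga` (5 syllables):
  Weights: 1 fu L, 2 gif H, 3 lo: H, 4 tas H, 5 ga L.
  Heavy syllables in the domain: 2, 3, 4. The leftmost is syllable 2 (gif).
  → primary stress on syllable 2.
Suffixed `fu.gif.lo:.tas.ga.lu` (6 syllables):
  Weights: 1 fu L, 2 gif H, 3 lo: H, 4 tas H, 5 ga L, 6 lu L.
  Heavy syllables in the domain: 2, 3, 4. The leftmost is syllable 2 (gif).
  → primary stress on syllable 2.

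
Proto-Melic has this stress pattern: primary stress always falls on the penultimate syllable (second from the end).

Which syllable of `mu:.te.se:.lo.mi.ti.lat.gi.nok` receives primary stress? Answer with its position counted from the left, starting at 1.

8

The word has 9 syllables; the penultimate syllable (second from the end) is syllable 8 (gi).
Primary stress: syllable 8 → mu:.te.se:.lo.mi.ti.lat.ˈgi.nok.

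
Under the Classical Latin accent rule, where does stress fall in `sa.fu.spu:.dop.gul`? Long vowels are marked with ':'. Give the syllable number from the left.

Classical Latin: stress the penult if heavy (long vowel or closed), else the antepenult.
Weights: 3 spu: H, 4 dop H, 5 gul H.
The penult (syllable 4, dop) is heavy, so it takes stress.
Stress on syllable 4: sa.fu.spu:.ˈdop.gul.

4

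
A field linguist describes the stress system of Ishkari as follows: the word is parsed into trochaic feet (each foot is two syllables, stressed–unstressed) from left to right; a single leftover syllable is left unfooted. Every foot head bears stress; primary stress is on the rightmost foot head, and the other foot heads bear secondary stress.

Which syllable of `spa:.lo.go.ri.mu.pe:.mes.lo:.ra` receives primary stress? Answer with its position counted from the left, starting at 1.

Parse left to right into trochaic (ˈσσ) feet: (ˈspa:.lo) (ˈgo.ri) (ˈmu.pe:) (ˈmes.lo:) ra. Syllable 9 is left unfooted.
Foot heads (stressed positions): 1, 3, 5, 7.
End Rule Rightmost: primary stress on the rightmost head = syllable 7.
Primary stress: syllable 7 → spa:.lo.go.ri.mu.pe:.ˈmes.lo:.ra.

7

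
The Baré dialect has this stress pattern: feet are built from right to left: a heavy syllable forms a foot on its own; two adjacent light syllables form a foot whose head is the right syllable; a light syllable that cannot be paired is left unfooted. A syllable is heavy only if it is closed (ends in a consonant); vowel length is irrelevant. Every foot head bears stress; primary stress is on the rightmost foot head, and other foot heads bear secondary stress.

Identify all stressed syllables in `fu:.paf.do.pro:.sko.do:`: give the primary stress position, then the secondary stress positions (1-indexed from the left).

Weights: 1 fu: L, 2 paf H, 3 do L, 4 pro: L, 5 sko L, 6 do: L.
Parse right to left (heavy = foot alone; LL = one foot; stranded L unfooted): fu: (ˈpaf) (do.ˈpro:) (sko.ˈdo:).
Foot heads: 2, 4, 6.
Primary stress on the rightmost head = syllable 6.
Secondary stress on 2, 4: fu:.ˌpaf.do.ˌpro:.sko.ˈdo:.

primary 6, secondary 2, 4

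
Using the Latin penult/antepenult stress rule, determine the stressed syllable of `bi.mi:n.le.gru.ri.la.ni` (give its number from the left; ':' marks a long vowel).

Classical Latin: stress the penult if heavy (long vowel or closed), else the antepenult.
Weights: 5 ri L, 6 la L, 7 ni L.
The penult (syllable 6, la) is light, so stress falls on the antepenult (syllable 5, ri).
Stress on syllable 5: bi.mi:n.le.gru.ˈri.la.ni.

5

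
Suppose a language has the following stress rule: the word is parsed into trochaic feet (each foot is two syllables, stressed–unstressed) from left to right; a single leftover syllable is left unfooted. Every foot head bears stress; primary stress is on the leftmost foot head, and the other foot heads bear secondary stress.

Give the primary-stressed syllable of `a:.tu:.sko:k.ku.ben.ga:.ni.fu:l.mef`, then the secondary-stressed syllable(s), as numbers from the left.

Parse left to right into trochaic (ˈσσ) feet: (ˈa:.tu:) (ˈsko:k.ku) (ˈben.ga:) (ˈni.fu:l) mef. Syllable 9 is left unfooted.
Foot heads (stressed positions): 1, 3, 5, 7.
End Rule Leftmost: primary stress on the leftmost head = syllable 1.
Secondary stress on 3, 5, 7: ˈa:.tu:.ˌsko:k.ku.ˌben.ga:.ˌni.fu:l.mef.

primary 1, secondary 3, 5, 7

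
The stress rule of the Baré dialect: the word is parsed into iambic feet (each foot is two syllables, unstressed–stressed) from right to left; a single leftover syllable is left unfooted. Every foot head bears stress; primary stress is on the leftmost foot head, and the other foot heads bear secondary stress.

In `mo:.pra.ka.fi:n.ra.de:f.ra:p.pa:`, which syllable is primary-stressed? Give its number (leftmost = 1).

2

Parse right to left into iambic (σˈσ) feet: (mo:.ˈpra) (ka.ˈfi:n) (ra.ˈde:f) (ra:p.ˈpa:).
Foot heads (stressed positions): 2, 4, 6, 8.
End Rule Leftmost: primary stress on the leftmost head = syllable 2.
Primary stress: syllable 2 → mo:.ˈpra.ka.fi:n.ra.de:f.ra:p.pa:.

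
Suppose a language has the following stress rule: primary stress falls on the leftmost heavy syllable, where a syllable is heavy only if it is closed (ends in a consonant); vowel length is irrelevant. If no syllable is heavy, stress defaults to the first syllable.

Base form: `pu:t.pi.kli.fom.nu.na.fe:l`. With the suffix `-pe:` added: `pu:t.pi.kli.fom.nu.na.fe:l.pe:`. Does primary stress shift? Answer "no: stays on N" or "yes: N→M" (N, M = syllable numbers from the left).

Base `pu:t.pi.kli.fom.nu.na.fe:l` (7 syllables):
  Weights: 1 pu:t H, 2 pi L, 3 kli L, 4 fom H, 5 nu L, 6 na L, 7 fe:l H.
  Heavy syllables in the domain: 1, 4, 7. The leftmost is syllable 1 (pu:t).
  → primary stress on syllable 1.
Suffixed `pu:t.pi.kli.fom.nu.na.fe:l.pe:` (8 syllables):
  Weights: 1 pu:t H, 2 pi L, 3 kli L, 4 fom H, 5 nu L, 6 na L, 7 fe:l H, 8 pe: L.
  Heavy syllables in the domain: 1, 4, 7. The leftmost is syllable 1 (pu:t).
  → primary stress on syllable 1.

no: stays on 1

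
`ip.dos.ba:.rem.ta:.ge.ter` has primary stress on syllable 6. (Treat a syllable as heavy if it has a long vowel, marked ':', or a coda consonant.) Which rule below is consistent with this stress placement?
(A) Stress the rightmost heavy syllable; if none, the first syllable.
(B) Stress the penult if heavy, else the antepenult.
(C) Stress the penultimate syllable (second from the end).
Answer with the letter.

C

Rule A → syllable 7 (observed: 6).
Rule B → syllable 5 (observed: 6).
Rule C → syllable 6 ✓.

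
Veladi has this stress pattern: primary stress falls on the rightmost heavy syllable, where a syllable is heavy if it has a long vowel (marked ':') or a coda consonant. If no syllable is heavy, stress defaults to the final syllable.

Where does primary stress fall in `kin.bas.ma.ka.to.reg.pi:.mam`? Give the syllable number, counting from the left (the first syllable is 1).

8

Weights: 1 kin H, 2 bas H, 3 ma L, 4 ka L, 5 to L, 6 reg H, 7 pi: H, 8 mam H.
Heavy syllables in the domain: 1, 2, 6, 7, 8. The rightmost is syllable 8 (mam).
Primary stress: syllable 8 → kin.bas.ma.ka.to.reg.pi:.ˈmam.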